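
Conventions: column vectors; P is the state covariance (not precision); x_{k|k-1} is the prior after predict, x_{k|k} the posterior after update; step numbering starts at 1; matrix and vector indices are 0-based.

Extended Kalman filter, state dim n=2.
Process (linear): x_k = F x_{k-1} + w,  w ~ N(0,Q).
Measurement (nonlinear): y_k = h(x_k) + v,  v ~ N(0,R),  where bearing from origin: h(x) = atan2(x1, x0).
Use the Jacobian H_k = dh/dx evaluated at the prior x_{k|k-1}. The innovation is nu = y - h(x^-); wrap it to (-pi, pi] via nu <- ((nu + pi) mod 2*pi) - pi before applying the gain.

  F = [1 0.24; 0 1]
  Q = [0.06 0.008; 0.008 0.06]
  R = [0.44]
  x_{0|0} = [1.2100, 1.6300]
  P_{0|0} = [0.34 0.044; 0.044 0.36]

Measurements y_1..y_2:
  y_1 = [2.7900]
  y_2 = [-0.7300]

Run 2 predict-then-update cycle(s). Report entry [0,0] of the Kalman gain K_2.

K[0,0] = -0.2178

step 1: x^-=[1.6012, 1.6300]  P^-=[0.4419 0.1384; 0.1384 0.4200]  H_jac=[-0.3122 0.3067]  S=[0.4961]  K=[-0.1925; 0.1726]  nu=[1.9957]  x^+=[1.2170, 1.9744]  P^+=[0.4235 0.1549; 0.1549 0.4052]
step 2: x^-=[1.6908, 1.9744]  P^-=[0.5812 0.2601; 0.2601 0.4652]  H_jac=[-0.2922 0.2502]  S=[0.4807]  K=[-0.2178; 0.0841]  nu=[-1.5926]  x^+=[2.0378, 1.8405]  P^+=[0.5583 0.2689; 0.2689 0.4618]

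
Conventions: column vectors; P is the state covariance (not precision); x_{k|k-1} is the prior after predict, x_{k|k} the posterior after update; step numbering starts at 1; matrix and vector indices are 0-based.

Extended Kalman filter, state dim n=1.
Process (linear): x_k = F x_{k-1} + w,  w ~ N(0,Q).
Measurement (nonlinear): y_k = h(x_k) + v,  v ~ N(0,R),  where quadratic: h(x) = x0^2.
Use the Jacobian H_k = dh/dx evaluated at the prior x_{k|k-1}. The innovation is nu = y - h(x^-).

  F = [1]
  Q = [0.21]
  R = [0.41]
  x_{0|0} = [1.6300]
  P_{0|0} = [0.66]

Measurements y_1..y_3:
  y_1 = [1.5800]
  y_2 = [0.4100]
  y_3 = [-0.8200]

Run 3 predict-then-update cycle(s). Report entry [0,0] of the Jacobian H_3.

step 1: x^-=[1.6300]  P^-=[0.8700]  H_jac=[3.2600]  S=[9.6560]  K=[0.2937]  nu=[-1.0769]  x^+=[1.3137]  P^+=[0.0369]
step 2: x^-=[1.3137]  P^-=[0.2469]  H_jac=[2.6274]  S=[2.1147]  K=[0.3068]  nu=[-1.3158]  x^+=[0.9100]  P^+=[0.0479]
step 3: x^-=[0.9100]  P^-=[0.2579]  H_jac=[1.8200]  S=[1.2642]  K=[0.3713]  nu=[-1.6481]  x^+=[0.2981]  P^+=[0.0836]

H_jac[0,0] = 1.8200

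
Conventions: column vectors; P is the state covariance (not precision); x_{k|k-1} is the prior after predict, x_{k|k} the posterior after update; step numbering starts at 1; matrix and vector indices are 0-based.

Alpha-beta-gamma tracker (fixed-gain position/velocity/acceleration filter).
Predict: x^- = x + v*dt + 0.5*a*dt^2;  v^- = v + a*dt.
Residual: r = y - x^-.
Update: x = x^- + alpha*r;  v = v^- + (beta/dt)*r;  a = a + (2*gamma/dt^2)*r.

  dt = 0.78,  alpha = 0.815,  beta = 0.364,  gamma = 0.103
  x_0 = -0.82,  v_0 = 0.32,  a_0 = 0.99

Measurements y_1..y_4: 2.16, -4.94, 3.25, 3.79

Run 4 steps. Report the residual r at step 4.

resid = -0.0020

step 1: x_pred=-0.2692  r=2.4292  x^+=1.7106  v^+=2.2258  a^+=1.8125
step 2: x_pred=3.9981  r=-8.9381  x^+=-3.2864  v^+=-0.5315  a^+=-1.2139
step 3: x_pred=-4.0703  r=7.3203  x^+=1.8957  v^+=1.9378  a^+=1.2647
step 4: x_pred=3.7920  r=-0.0020  x^+=3.7904  v^+=2.9234  a^+=1.2641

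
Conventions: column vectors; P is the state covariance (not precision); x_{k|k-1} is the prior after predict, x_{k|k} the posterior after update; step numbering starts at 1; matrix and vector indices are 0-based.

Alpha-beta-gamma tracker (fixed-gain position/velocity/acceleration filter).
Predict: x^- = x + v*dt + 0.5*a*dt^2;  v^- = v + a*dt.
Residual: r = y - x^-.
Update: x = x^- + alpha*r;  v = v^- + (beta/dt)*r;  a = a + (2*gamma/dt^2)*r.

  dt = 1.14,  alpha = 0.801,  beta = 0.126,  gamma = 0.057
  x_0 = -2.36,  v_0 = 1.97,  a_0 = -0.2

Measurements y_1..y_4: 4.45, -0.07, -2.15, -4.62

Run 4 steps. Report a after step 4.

step 1: x_pred=-0.2442  r=4.6942  x^+=3.5159  v^+=2.2608  a^+=0.2118
step 2: x_pred=6.2308  r=-6.3008  x^+=1.1839  v^+=1.8058  a^+=-0.3409
step 3: x_pred=3.0210  r=-5.1710  x^+=-1.1210  v^+=0.8456  a^+=-0.7945
step 4: x_pred=-0.6732  r=-3.9468  x^+=-3.8346  v^+=-0.4963  a^+=-1.1407

a_post = -1.1407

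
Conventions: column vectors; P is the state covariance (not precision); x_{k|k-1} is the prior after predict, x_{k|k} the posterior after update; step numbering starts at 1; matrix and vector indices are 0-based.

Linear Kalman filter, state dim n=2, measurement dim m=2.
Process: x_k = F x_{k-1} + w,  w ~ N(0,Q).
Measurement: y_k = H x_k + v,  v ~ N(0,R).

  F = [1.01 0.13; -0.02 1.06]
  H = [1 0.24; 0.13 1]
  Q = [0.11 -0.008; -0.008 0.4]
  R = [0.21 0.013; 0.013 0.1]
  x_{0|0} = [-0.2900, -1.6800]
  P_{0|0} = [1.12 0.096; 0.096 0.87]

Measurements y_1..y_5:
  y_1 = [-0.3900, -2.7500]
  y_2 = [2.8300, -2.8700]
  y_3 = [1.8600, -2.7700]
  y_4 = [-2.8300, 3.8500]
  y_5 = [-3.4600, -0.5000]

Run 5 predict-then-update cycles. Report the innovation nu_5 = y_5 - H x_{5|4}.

step 1: x^-=[-0.5113, -1.7750]  P^-=[1.2924 0.1918; 0.1918 1.3739]  S=[1.6736 0.7085; 0.7085 1.5456]  K=[0.8700 -0.1660; -0.0888 0.9457]  nu=[0.5473, -0.9085]  x^+=[0.1157, -2.6828]  P^+=[0.1877 -0.0297; -0.0297 0.0973]
step 2: x^-=[-0.2319, -2.8461]  P^-=[0.2953 -0.0301; -0.0301 0.5106]  S=[0.5203 0.1429; 0.1429 0.6078]  K=[0.5879 -0.1246; -0.0548 0.8466]  nu=[3.7449, 0.0062]  x^+=[1.9691, -3.0461]  P^+=[0.1270 -0.0213; -0.0213 0.0867]
step 3: x^-=[1.5928, -3.2683]  P^-=[0.2354 -0.0214; -0.0214 0.4984]  S=[0.4638 0.1412; 0.1412 0.5968]  K=[0.5299 -0.1099; -0.0441 0.8409]  nu=[1.0516, 0.2912]  x^+=[2.1180, -3.0698]  P^+=[0.1144 -0.0190; -0.0190 0.0860]
step 4: x^-=[1.7401, -3.2964]  P^-=[0.2232 -0.0187; -0.0187 0.4975]  S=[0.4528 0.1421; 0.1421 0.5964]  K=[0.5161 -0.1057; -0.0412 0.8399]  nu=[-3.7790, 6.9202]  x^+=[-0.9417, 2.6718]  P^+=[0.1114 -0.0183; -0.0183 0.0858]
step 5: x^-=[-0.6038, 2.8509]  P^-=[0.2203 -0.0180; -0.0180 0.4973]  S=[0.4503 0.1424; 0.1424 0.5963]  K=[0.5127 -0.1046; -0.0405 0.8397]  nu=[-3.5405, -3.2724]  x^+=[-2.0766, 0.2466]  P^+=[0.1107 -0.0182; -0.0182 0.0858]

innov = [-3.5405, -3.2724]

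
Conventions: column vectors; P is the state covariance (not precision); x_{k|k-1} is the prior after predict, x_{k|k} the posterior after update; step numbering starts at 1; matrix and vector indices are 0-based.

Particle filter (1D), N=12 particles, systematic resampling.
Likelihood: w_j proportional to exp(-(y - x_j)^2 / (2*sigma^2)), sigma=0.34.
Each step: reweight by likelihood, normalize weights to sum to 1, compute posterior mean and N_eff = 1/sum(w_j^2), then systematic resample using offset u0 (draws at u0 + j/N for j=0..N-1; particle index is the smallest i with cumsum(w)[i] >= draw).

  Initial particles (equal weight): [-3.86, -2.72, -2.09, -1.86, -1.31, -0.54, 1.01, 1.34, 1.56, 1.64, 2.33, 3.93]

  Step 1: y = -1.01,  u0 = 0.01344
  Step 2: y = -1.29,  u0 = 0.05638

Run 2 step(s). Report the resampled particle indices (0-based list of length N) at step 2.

resampled_idx = [1, 1, 2, 3, 3, 4, 4, 5, 6, 6, 7, 9]

step 1: w=[0.0000, 0.0000, 0.0058, 0.0395, 0.6090, 0.3457, 0.0000, 0.0000, 0.0000, 0.0000, 0.0000, 0.0000]  mean=-1.0700  Neff=2.0326  idx=[3, 4, 4, 4, 4, 4, 4, 4, 5, 5, 5, 5]
step 2: w=[0.0323, 0.1316, 0.1316, 0.1316, 0.1316, 0.1316, 0.1316, 0.1316, 0.0116, 0.0116, 0.0116, 0.0116]  mean=-1.2921  Neff=8.1397  idx=[1, 1, 2, 3, 3, 4, 4, 5, 6, 6, 7, 9]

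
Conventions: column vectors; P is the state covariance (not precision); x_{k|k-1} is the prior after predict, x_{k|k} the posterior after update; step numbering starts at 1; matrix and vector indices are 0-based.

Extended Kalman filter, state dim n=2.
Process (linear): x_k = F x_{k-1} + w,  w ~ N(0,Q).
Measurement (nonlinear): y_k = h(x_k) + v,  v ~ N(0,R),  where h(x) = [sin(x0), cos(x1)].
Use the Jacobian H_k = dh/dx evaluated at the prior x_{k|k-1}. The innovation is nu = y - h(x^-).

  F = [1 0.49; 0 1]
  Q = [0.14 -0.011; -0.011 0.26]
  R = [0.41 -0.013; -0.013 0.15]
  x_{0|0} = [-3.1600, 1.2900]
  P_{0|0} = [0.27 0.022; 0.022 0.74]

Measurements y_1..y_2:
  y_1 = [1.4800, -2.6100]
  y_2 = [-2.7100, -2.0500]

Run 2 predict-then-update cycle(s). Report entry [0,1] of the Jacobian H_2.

H_jac[0,1] = 0.0000

step 1: x^-=[-2.5279, 1.2900]  P^-=[0.6092 0.3736; 0.3736 1.0000]  H_jac=[-0.8175 0.0000; 0.0000 -0.9608]  S=[0.8172 0.2805; 0.2805 1.0732]  K=[-0.5434 -0.1925; -0.0730 -0.8762]  nu=[2.0559, -2.8871]  x^+=[-3.0895, 3.6696]  P^+=[0.2695 0.0227; 0.0227 0.1358]
step 2: x^-=[-1.2914, 3.6696]  P^-=[0.4643 0.0782; 0.0782 0.3958]  H_jac=[0.2758 0.0000; 0.0000 0.5038]  S=[0.4453 -0.0021; -0.0021 0.2505]  K=[0.2883 0.1598; 0.0523 0.7966]  nu=[-1.7488, -1.1862]  x^+=[-1.9852, 2.6333]  P^+=[0.4211 0.0401; 0.0401 0.2358]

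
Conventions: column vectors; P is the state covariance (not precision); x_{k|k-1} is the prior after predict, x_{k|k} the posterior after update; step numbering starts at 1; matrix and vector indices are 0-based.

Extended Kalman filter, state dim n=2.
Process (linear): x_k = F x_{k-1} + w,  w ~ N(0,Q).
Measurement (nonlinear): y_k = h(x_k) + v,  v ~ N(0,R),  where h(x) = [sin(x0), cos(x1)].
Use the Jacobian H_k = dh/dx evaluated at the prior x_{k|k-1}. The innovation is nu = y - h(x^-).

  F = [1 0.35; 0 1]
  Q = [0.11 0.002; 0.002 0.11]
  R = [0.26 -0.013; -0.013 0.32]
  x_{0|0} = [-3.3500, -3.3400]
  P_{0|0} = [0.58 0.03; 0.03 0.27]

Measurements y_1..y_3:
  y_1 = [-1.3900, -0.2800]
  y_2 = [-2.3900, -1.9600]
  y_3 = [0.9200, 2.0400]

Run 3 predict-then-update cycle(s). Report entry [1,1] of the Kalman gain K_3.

step 1: x^-=[-4.5190, -3.3400]  P^-=[0.7441 0.1265; 0.1265 0.3800]  H_jac=[-0.1922 0.0000; 0.0000 -0.1971]  S=[0.2875 -0.0082; -0.0082 0.3348]  K=[-0.4999 -0.0867; -0.0910 -0.2260]  nu=[-2.3714, 0.7004]  x^+=[-3.3943, -3.2824]  P^+=[0.6704 0.1078; 0.1078 0.3609]
step 2: x^-=[-4.5432, -3.2824]  P^-=[0.9001 0.2362; 0.2362 0.4709]  H_jac=[-0.1684 0.0000; 0.0000 -0.1404]  S=[0.2855 -0.0074; -0.0074 0.3293]  K=[-0.5339 -0.1127; -0.1446 -0.2040]  nu=[-3.3757, -0.9699]  x^+=[-2.6317, -2.5965]  P^+=[0.8155 0.2075; 0.2075 0.4516]
step 3: x^-=[-3.5404, -2.5965]  P^-=[1.1260 0.3675; 0.3675 0.5616]  H_jac=[-0.9215 0.0000; 0.0000 0.5185]  S=[1.2162 -0.1886; -0.1886 0.4710]  K=[-0.8428 0.0671; -0.1947 0.5403]  nu=[0.5317, 2.8951]  x^+=[-3.7942, -1.1357]  P^+=[0.2387 0.0626; 0.0626 0.3383]

K[1,1] = 0.5403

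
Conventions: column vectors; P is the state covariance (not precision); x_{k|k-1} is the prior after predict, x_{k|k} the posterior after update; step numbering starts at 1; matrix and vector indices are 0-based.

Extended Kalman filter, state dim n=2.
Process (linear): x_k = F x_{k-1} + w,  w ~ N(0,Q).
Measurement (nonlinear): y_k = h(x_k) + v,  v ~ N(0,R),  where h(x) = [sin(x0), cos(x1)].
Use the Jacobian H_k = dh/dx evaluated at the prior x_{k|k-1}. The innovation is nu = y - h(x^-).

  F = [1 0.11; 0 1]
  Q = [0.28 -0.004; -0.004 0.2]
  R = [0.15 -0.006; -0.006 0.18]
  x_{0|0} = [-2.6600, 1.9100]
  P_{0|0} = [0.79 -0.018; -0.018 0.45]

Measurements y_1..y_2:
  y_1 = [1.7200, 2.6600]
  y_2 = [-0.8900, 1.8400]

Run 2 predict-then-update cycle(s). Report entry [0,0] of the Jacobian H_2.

step 1: x^-=[-2.4499, 1.9100]  P^-=[1.0715 0.0275; 0.0275 0.6500]  H_jac=[-0.7702 0.0000; 0.0000 -0.9430]  S=[0.7856 0.0140; 0.0140 0.7580]  K=[-1.0502 -0.0149; -0.0126 -0.8084]  nu=[2.3578, 2.9927]  x^+=[-4.9706, -0.5390]  P^+=[0.2044 -0.0038; -0.0038 0.1542]
step 2: x^-=[-5.0299, -0.5390]  P^-=[0.4854 0.0091; 0.0091 0.3542]  H_jac=[0.3122 0.0000; 0.0000 0.5132]  S=[0.1973 -0.0045; -0.0045 0.2733]  K=[0.7688 0.0299; 0.0297 0.6657]  nu=[-1.8400, 0.9818]  x^+=[-6.4151, 0.0599]  P^+=[0.3688 0.0015; 0.0015 0.2331]

H_jac[0,0] = 0.3122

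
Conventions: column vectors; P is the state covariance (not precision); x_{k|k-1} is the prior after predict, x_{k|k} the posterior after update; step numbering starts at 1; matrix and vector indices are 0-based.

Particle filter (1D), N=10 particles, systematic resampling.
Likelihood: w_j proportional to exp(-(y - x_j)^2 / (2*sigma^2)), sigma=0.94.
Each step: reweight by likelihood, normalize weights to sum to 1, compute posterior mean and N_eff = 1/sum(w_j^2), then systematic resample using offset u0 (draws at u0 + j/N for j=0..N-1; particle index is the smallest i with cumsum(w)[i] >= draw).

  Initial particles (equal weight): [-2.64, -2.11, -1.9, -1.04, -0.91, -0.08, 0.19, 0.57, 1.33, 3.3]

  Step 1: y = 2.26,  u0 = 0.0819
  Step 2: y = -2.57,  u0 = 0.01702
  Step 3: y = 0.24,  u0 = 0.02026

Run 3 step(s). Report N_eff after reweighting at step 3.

step 1: w=[0.0000, 0.0000, 0.0000, 0.0014, 0.0023, 0.0302, 0.0593, 0.1331, 0.4105, 0.3632]  mean=1.8255  Neff=3.1000  idx=[6, 7, 8, 8, 8, 8, 9, 9, 9, 9]
step 2: w=[0.7487, 0.2105, 0.0102, 0.0102, 0.0102, 0.0102, 0.0000, 0.0000, 0.0000, 0.0000]  mean=0.3165  Neff=1.6522  idx=[0, 0, 0, 0, 0, 0, 0, 0, 1, 1]
step 3: w=[0.1012, 0.1012, 0.1012, 0.1012, 0.1012, 0.1012, 0.1012, 0.1012, 0.0953, 0.0953]  mean=0.2624  Neff=9.9944  idx=[0, 1, 2, 3, 4, 5, 6, 7, 8, 9]

N_eff = 9.9944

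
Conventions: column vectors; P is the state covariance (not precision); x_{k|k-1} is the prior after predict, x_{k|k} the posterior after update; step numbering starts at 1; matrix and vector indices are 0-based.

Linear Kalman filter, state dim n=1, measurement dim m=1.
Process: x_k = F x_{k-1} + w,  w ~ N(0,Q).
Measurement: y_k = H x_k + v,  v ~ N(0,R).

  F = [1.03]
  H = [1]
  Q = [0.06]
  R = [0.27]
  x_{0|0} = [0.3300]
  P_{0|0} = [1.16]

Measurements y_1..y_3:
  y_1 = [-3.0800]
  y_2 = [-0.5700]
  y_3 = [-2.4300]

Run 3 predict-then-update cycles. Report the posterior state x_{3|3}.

x_post = [-1.9433]

step 1: x^-=[0.3399]  P^-=[1.2906]  S=[1.5606]  K=[0.8270]  nu=[-3.4199]  x^+=[-2.4883]  P^+=[0.2233]
step 2: x^-=[-2.5630]  P^-=[0.2969]  S=[0.5669]  K=[0.5237]  nu=[1.9930]  x^+=[-1.5192]  P^+=[0.1414]
step 3: x^-=[-1.5648]  P^-=[0.2100]  S=[0.4800]  K=[0.4375]  nu=[-0.8652]  x^+=[-1.9433]  P^+=[0.1181]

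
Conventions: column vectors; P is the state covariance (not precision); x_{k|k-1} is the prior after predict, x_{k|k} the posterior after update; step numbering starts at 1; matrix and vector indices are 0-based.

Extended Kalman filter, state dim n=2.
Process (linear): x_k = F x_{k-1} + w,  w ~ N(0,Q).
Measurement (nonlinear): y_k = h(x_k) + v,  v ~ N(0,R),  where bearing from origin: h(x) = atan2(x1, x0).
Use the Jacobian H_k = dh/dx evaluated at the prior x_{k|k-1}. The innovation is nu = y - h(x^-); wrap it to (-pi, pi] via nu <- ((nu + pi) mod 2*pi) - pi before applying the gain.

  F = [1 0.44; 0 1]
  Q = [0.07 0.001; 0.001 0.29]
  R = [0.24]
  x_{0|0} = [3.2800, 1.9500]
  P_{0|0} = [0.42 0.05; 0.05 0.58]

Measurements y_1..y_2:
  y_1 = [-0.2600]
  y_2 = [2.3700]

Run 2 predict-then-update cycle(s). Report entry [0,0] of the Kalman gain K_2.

K[0,0] = 0.1993

step 1: x^-=[4.1380, 1.9500]  P^-=[0.6463 0.3062; 0.3062 0.8700]  H_jac=[-0.0932 0.1977]  S=[0.2683]  K=[0.0012; 0.5348]  nu=[-0.7004]  x^+=[4.1372, 1.5755]  P^+=[0.6463 0.3060; 0.3060 0.7933]
step 2: x^-=[4.8304, 1.5755]  P^-=[1.1392 0.6561; 0.6561 1.0833]  H_jac=[-0.0610 0.1871]  S=[0.2672]  K=[0.1993; 0.6088]  nu=[2.0547]  x^+=[5.2398, 2.8263]  P^+=[1.1286 0.6236; 0.6236 0.9842]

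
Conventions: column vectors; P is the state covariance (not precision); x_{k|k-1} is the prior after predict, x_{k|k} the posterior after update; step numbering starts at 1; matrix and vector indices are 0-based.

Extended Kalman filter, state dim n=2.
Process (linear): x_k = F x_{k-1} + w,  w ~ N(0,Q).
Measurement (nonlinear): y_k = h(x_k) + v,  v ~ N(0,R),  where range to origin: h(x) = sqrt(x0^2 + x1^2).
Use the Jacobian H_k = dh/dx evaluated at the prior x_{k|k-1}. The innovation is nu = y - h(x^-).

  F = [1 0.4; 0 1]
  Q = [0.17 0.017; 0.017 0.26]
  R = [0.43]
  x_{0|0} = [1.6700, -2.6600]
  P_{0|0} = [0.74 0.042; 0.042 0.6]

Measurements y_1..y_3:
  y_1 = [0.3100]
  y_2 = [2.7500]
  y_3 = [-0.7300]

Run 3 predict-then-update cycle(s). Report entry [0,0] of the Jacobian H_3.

H_jac[0,0] = -0.2296

step 1: x^-=[0.6060, -2.6600]  P^-=[1.0396 0.2990; 0.2990 0.8600]  H_jac=[0.2221 -0.9750]  S=[1.1693]  K=[-0.0518; -0.6603]  nu=[-2.4182]  x^+=[0.7313, -1.0633]  P^+=[1.0365 0.2590; 0.2590 0.3502]
step 2: x^-=[0.3060, -1.0633]  P^-=[1.4697 0.4161; 0.4161 0.6102]  H_jac=[0.2765 -0.9610]  S=[0.8848]  K=[0.0075; -0.5327]  nu=[1.6435]  x^+=[0.3183, -1.9389]  P^+=[1.4696 0.4196; 0.4196 0.3591]
step 3: x^-=[-0.4573, -1.9389]  P^-=[2.0327 0.5802; 0.5802 0.6191]  H_jac=[-0.2296 -0.9733]  S=[1.3829]  K=[-0.7458; -0.5321]  nu=[-2.7221]  x^+=[1.5728, -0.4906]  P^+=[1.2636 0.0315; 0.0315 0.2276]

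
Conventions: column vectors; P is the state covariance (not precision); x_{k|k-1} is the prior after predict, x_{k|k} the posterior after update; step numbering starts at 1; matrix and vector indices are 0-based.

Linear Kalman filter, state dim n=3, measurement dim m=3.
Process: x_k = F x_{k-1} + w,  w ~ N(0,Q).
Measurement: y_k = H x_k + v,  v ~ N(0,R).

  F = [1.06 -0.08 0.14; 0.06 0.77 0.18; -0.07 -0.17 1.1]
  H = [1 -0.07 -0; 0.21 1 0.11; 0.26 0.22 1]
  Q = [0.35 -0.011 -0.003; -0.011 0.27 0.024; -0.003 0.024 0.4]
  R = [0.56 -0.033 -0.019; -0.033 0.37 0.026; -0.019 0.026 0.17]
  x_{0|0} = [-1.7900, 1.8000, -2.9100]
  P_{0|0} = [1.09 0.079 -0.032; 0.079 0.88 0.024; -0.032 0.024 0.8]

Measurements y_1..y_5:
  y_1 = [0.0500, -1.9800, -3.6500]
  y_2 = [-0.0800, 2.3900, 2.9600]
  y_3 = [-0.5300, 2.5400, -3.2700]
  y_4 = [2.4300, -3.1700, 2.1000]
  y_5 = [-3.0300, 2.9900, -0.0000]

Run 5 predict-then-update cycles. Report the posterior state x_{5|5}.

step 1: x^-=[-2.4488, 0.7548, -3.3817]  P^-=[1.5726 0.0842 -0.0022; 0.0842 0.8349 0.0755; -0.0022 0.0755 1.3966]  S=[2.1249 0.3210 0.3866; 0.3210 1.3430 0.5517; 0.3866 0.5517 1.7550]  K=[0.7106 0.1187 0.0485; -0.0837 0.6748 -0.0336; -0.1405 -0.1603 0.8862]  nu=[2.5516, -1.8486, 0.2023]  x^+=[-0.8454, -0.7129, -3.2647]  P^+=[0.3896 -0.0499 -0.0925; -0.0499 0.2656 -0.0320; -0.0925 -0.0320 0.1803]
step 2: x^-=[-1.2961, -1.1873, -3.4108]  P^-=[0.7747 -0.0599 -0.0952; -0.0599 0.4192 -0.0046; -0.0952 -0.0046 0.6527]  S=[1.3451 0.0308 0.0690; 0.0308 0.8007 0.1866; 0.0690 0.1866 0.8370]  K=[0.5748 0.0825 0.0454; -0.0770 0.5154 -0.0224; -0.1080 -0.1197 0.7846]  nu=[1.1330, 4.2247, 6.9690]  x^+=[0.0201, 0.7464, 1.4293]  P^+=[0.3151 -0.0454 -0.0730; -0.0454 0.2046 -0.0222; -0.0730 -0.0222 0.1562]
step 3: x^-=[0.1617, 0.8332, 1.4439]  P^-=[0.6950 -0.0531 -0.0736; -0.0531 0.3856 0.0077; -0.0736 0.0077 0.6149]  S=[1.2643 0.0255 0.0710; 0.0255 0.7697 0.1905; 0.0710 0.1905 0.8096]  K=[0.5482 0.0793 0.0512; -0.0726 0.4931 -0.0124; -0.0997 -0.1101 0.7726]  nu=[-0.6334, 1.5140, -4.9393]  x^+=[-0.3184, 1.6869, -2.4757]  P^+=[0.3004 -0.0430 -0.0683; -0.0430 0.1957 -0.0198; -0.0683 -0.0198 0.1525]
step 4: x^-=[-0.8190, 0.8342, -2.9878]  P^-=[0.6792 -0.0504 -0.0684; -0.0504 0.3811 0.0103; -0.0684 0.0103 0.6085]  S=[1.2481 0.0257 0.0724; 0.0257 0.7664 0.1926; 0.0724 0.1926 0.8061]  K=[0.5423 0.0790 0.0529; -0.0713 0.4899 -0.0102; -0.0978 -0.1084 0.7704]  nu=[3.3074, -3.5035, 5.1172]  x^+=[0.9681, -1.1701, 1.0103]  P^+=[0.2971 -0.0423 -0.0672; -0.0423 0.1944 -0.0194; -0.0672 -0.0194 0.1517]
step 5: x^-=[1.2613, -0.6610, 1.2425]  P^-=[0.6757 -0.0498 -0.0672; -0.0498 0.3805 0.0106; -0.0672 0.0106 0.6073]  S=[1.2446 0.0258 0.0728; 0.0258 0.7660 0.1930; 0.0728 0.1930 0.8054]  K=[0.5410 0.0790 0.0532; -0.0709 0.4895 -0.0098; -0.0974 -0.1081 0.7699]  nu=[-4.3375, 3.2495, -1.4250]  x^+=[-0.9044, 1.2513, 0.2167]  P^+=[0.2964 -0.0421 -0.0670; -0.0421 0.1942 -0.0194; -0.0670 -0.0194 0.1516]

x_post = [-0.9044, 1.2513, 0.2167]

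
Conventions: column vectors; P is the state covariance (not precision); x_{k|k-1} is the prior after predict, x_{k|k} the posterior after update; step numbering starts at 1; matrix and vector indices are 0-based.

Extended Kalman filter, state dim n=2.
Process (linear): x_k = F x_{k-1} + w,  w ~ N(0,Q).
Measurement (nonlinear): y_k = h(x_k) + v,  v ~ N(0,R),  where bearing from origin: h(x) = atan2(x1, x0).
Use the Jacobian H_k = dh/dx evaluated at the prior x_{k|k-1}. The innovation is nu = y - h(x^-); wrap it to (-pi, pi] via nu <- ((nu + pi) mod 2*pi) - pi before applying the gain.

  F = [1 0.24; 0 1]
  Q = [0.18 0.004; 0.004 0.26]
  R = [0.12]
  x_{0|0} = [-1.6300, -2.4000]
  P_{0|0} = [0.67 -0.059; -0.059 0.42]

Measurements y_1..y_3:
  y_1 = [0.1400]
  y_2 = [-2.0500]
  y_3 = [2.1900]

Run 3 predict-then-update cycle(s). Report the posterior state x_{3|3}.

x_post = [-4.2467, -3.9182]

step 1: x^-=[-2.2060, -2.4000]  P^-=[0.8459 0.0458; 0.0458 0.6800]  H_jac=[0.2259 -0.2076]  S=[0.1882]  K=[0.9648; -0.6953]  nu=[2.4541]  x^+=[0.1617, -4.1063]  P^+=[0.6707 0.1720; 0.1720 0.5890]
step 2: x^-=[-0.8238, -4.1063]  P^-=[0.9672 0.3174; 0.3174 0.8490]  H_jac=[0.2341 -0.0470]  S=[0.1679]  K=[1.2598; 0.2050]  nu=[-0.2812]  x^+=[-1.1781, -4.1639]  P^+=[0.7007 0.2740; 0.2740 0.8420]
step 3: x^-=[-2.1774, -4.1639]  P^-=[1.0608 0.4801; 0.4801 1.1020]  H_jac=[0.1886 -0.0986]  S=[0.1506]  K=[1.0141; -0.1204]  nu=[-2.0406]  x^+=[-4.2467, -3.9182]  P^+=[0.9059 0.4985; 0.4985 1.0998]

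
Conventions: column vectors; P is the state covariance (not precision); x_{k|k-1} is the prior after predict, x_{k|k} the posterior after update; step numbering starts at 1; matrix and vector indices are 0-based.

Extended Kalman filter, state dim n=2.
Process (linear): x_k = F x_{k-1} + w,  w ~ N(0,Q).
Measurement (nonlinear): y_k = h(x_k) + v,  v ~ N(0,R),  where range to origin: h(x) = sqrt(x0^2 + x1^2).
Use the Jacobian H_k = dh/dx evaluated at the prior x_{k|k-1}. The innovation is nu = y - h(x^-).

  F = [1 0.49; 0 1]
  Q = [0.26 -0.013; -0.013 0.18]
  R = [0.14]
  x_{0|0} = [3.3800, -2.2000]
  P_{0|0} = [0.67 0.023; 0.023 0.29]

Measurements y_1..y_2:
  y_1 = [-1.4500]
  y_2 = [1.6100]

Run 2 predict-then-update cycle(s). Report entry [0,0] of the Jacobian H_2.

step 1: x^-=[2.3020, -2.2000]  P^-=[1.0222 0.1521; 0.1521 0.4700]  H_jac=[0.7229 -0.6909]  S=[0.7466]  K=[0.8490; -0.2876]  nu=[-4.6342]  x^+=[-1.6323, -0.8670]  P^+=[0.4840 0.3344; 0.3344 0.4082]
step 2: x^-=[-2.0572, -0.8670]  P^-=[1.1698 0.5215; 0.5215 0.5882]  H_jac=[-0.9215 -0.3884]  S=[1.5953]  K=[-0.8027; -0.4444]  nu=[-0.6224]  x^+=[-1.5576, -0.5904]  P^+=[0.1420 -0.0476; -0.0476 0.2731]

H_jac[0,0] = -0.9215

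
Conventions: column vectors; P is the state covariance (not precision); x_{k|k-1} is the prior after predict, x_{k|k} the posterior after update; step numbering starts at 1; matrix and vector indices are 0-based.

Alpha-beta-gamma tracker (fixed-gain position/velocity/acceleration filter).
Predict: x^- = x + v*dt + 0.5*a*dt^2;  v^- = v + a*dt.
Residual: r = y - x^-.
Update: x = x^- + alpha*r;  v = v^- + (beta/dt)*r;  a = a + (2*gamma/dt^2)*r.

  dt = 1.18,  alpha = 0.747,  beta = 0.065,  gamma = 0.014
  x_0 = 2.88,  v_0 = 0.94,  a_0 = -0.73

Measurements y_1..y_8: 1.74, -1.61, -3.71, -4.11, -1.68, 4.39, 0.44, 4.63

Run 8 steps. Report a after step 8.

a_post = -0.1284

step 1: x_pred=3.4810  r=-1.7410  x^+=2.1805  v^+=-0.0173  a^+=-0.7650
step 2: x_pred=1.6275  r=-3.2375  x^+=-0.7909  v^+=-1.0983  a^+=-0.8301
step 3: x_pred=-2.6649  r=-1.0451  x^+=-3.4456  v^+=-2.1354  a^+=-0.8511
step 4: x_pred=-6.5580  r=2.4480  x^+=-4.7293  v^+=-3.0049  a^+=-0.8019
step 5: x_pred=-8.8334  r=7.1534  x^+=-3.4898  v^+=-3.5571  a^+=-0.6581
step 6: x_pred=-8.1454  r=12.5354  x^+=1.2186  v^+=-3.6431  a^+=-0.4060
step 7: x_pred=-3.3630  r=3.8030  x^+=-0.5222  v^+=-3.9127  a^+=-0.3295
step 8: x_pred=-5.3685  r=9.9985  x^+=2.1004  v^+=-3.7507  a^+=-0.1284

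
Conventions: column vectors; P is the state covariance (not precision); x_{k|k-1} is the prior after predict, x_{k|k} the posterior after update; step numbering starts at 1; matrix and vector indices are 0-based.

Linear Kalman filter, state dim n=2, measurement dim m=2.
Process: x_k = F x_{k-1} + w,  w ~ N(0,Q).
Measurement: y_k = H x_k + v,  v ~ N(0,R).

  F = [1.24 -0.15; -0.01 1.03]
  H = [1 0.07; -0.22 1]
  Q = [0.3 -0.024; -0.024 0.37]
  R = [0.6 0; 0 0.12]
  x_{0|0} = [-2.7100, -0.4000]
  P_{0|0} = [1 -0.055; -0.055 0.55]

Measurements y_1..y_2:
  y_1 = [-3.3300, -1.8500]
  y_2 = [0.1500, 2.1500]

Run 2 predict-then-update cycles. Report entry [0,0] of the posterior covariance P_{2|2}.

step 1: x^-=[-3.3004, -0.3849]  P^-=[1.8704 -0.1917; -0.1917 0.9547]  S=[2.4483 -0.5334; -0.5334 1.2496]  K=[0.7203 -0.1752; 0.1354 0.8556]  nu=[-0.0027, -2.1912]  x^+=[-2.9184, -2.2600]  P^+=[0.4271 0.0729; 0.0729 0.1187]
step 2: x^-=[-3.2798, -2.2986]  P^-=[0.9322 0.0456; 0.0456 0.4945]  S=[1.5410 -0.1256; -0.1256 0.6395]  K=[0.5962 -0.1323; 0.1156 0.7802]  nu=[3.5907, 3.7270]  x^+=[-1.6320, 1.0245]  P^+=[0.3534 0.0619; 0.0619 0.1072]

P_post[0,0] = 0.3534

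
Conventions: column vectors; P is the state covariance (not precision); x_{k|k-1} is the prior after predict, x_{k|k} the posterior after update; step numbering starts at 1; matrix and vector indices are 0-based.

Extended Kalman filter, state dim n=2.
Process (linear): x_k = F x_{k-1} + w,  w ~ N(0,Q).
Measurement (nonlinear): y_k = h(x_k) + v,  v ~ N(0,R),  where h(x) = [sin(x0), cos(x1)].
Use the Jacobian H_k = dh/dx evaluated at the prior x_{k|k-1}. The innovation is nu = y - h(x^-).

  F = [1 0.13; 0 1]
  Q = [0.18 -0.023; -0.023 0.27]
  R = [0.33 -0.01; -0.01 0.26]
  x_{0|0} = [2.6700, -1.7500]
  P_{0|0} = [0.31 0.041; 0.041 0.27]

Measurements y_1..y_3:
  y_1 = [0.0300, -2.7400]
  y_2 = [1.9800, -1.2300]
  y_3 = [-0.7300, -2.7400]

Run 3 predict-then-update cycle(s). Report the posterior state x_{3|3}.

step 1: x^-=[2.4425, -1.7500]  P^-=[0.5052 0.0531; 0.0531 0.5400]  H_jac=[-0.7654 0.0000; 0.0000 0.9840]  S=[0.6260 -0.0500; -0.0500 0.7828]  K=[-0.6156 0.0274; -0.0108 0.6781]  nu=[-0.6135, -2.5618]  x^+=[2.7499, -3.4804]  P^+=[0.2657 0.0135; 0.0135 0.1793]
step 2: x^-=[2.2974, -3.4804]  P^-=[0.4523 0.0138; 0.0138 0.4493]  H_jac=[-0.6644 0.0000; 0.0000 -0.3324]  S=[0.5296 -0.0070; -0.0070 0.3096]  K=[-0.5677 -0.0276; -0.0237 -0.4828]  nu=[1.2326, -0.2869]  x^+=[1.6056, -3.3711]  P^+=[0.2816 0.0045; 0.0045 0.3770]
step 3: x^-=[1.1674, -3.3711]  P^-=[0.4691 0.0305; 0.0305 0.6470]  H_jac=[0.3926 0.0000; 0.0000 -0.2275]  S=[0.4023 -0.0127; -0.0127 0.2935]  K=[0.4577 -0.0038; 0.0139 -0.5009]  nu=[-1.6497, -1.7662]  x^+=[0.4190, -2.5094]  P^+=[0.3848 0.0245; 0.0245 0.5731]

x_post = [0.4190, -2.5094]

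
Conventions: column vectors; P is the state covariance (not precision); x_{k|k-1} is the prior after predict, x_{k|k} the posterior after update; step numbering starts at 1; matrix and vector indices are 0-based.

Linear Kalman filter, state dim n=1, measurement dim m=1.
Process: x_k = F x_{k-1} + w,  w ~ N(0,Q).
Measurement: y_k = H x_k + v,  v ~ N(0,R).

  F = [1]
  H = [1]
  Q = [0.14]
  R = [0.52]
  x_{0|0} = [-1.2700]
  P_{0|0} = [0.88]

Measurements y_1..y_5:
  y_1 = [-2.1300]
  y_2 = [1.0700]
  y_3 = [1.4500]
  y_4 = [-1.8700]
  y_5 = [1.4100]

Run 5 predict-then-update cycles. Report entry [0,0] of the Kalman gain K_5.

K[0,0] = 0.4049

step 1: x^-=[-1.2700]  P^-=[1.0200]  S=[1.5400]  K=[0.6623]  nu=[-0.8600]  x^+=[-1.8396]  P^+=[0.3444]
step 2: x^-=[-1.8396]  P^-=[0.4844]  S=[1.0044]  K=[0.4823]  nu=[2.9096]  x^+=[-0.4363]  P^+=[0.2508]
step 3: x^-=[-0.4363]  P^-=[0.3908]  S=[0.9108]  K=[0.4291]  nu=[1.8863]  x^+=[0.3730]  P^+=[0.2231]
step 4: x^-=[0.3730]  P^-=[0.3631]  S=[0.8831]  K=[0.4112]  nu=[-2.2430]  x^+=[-0.5493]  P^+=[0.2138]
step 5: x^-=[-0.5493]  P^-=[0.3538]  S=[0.8738]  K=[0.4049]  nu=[1.9593]  x^+=[0.2441]  P^+=[0.2106]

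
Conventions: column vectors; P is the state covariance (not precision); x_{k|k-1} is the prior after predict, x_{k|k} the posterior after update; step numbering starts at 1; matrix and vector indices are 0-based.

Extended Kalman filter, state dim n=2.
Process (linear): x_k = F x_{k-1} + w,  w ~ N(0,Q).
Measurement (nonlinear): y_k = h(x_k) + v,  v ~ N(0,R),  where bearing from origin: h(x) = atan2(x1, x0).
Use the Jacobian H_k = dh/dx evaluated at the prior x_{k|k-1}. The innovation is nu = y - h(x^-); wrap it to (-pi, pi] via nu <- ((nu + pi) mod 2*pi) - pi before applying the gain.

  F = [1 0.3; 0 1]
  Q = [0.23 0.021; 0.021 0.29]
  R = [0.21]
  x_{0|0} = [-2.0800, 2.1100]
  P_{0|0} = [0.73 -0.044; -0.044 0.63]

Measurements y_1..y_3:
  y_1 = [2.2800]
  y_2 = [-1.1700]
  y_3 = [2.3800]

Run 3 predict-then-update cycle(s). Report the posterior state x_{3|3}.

step 1: x^-=[-1.4470, 2.1100]  P^-=[0.9903 0.1660; 0.1660 0.9200]  H_jac=[-0.3223 -0.2211]  S=[0.3815]  K=[-0.9329; -0.6733]  nu=[0.1081]  x^+=[-1.5478, 2.0372]  P^+=[0.6583 -0.0736; -0.0736 0.7470]
step 2: x^-=[-0.9367, 2.0372]  P^-=[0.9113 0.1715; 0.1715 1.0370]  H_jac=[-0.4052 -0.1863]  S=[0.4215]  K=[-0.9518; -0.6232]  nu=[3.1114]  x^+=[-3.8983, 0.0982]  P^+=[0.5294 -0.0786; -0.0786 0.8733]
step 3: x^-=[-3.8688, 0.0982]  P^-=[0.7909 0.2044; 0.2044 1.1633]  H_jac=[-0.0066 -0.2583]  S=[0.2883]  K=[-0.2011; -1.0468]  nu=[-0.7362]  x^+=[-3.7208, 0.8689]  P^+=[0.7792 0.1437; 0.1437 0.8474]

x_post = [-3.7208, 0.8689]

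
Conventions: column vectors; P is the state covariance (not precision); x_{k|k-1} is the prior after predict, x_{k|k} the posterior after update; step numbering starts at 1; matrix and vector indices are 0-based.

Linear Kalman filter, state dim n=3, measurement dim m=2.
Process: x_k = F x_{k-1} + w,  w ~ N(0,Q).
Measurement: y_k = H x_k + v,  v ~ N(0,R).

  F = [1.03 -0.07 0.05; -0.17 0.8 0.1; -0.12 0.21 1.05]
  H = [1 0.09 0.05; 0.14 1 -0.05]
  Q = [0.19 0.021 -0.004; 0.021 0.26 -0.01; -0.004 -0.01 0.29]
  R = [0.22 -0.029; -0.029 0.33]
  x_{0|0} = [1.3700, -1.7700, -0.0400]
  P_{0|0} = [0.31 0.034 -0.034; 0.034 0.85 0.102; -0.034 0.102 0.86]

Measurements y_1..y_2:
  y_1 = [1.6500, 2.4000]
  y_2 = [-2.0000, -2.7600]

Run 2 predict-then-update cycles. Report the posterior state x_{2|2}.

x_post = [-0.5741, -1.4209, -1.0399]

step 1: x^-=[1.5330, -1.6529, -0.5781]  P^-=[0.5161 -0.0480 -0.0450; -0.0480 0.8298 0.3192; -0.0450 0.3192 1.3319]  S=[0.7359 0.0825; 0.0825 1.1285]  K=[0.6955 -0.0273; -0.0224 0.7168; 0.0443 0.2151]  nu=[0.2947, 3.8094]  x^+=[1.6338, 1.0712, 0.2542]  P^+=[0.1625 -0.0556 -0.0733; -0.0556 0.2522 0.1438; -0.0733 0.1438 1.2767]
step 2: x^-=[1.6205, 0.6046, 0.2958]  P^-=[0.3662 -0.0638 -0.0611; -0.0638 0.4795 0.3148; -0.0611 0.3148 1.7957]  S=[0.5798 0.0132; 0.0132 0.7726]  K=[0.6170 -0.0229; -0.0220 0.5890; 0.0919 0.2786]  nu=[-3.6897, -3.5767]  x^+=[-0.5741, -1.4209, -1.0399]  P^+=[0.1455 -0.0504 -0.0913; -0.0504 0.2115 0.1886; -0.0913 0.1886 1.7302]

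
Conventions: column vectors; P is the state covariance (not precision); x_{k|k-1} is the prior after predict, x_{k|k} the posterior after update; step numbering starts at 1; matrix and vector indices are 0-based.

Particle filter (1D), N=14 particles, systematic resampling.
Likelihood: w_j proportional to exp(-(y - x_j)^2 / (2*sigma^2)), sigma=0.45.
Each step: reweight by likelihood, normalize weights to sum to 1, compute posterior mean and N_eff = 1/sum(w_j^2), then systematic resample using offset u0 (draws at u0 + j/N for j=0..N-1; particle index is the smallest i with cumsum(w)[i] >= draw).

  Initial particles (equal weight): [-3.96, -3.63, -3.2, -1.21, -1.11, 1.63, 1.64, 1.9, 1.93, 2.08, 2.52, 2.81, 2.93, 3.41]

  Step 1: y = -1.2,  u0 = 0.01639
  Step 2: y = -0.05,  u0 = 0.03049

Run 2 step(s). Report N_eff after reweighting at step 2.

N_eff = 13.0657

step 1: w=[0.0000, 0.0000, 0.0000, 0.5049, 0.4950, 0.0000, 0.0000, 0.0000, 0.0000, 0.0000, 0.0000, 0.0000, 0.0000, 0.0000]  mean=-1.1605  Neff=1.9999  idx=[3, 3, 3, 3, 3, 3, 3, 4, 4, 4, 4, 4, 4, 4]
step 2: w=[0.0523, 0.0523, 0.0523, 0.0523, 0.0523, 0.0523, 0.0523, 0.0905, 0.0905, 0.0905, 0.0905, 0.0905, 0.0905, 0.0905]  mean=-1.1466  Neff=13.0657  idx=[0, 1, 3, 4, 6, 7, 8, 8, 9, 10, 11, 11, 12, 13]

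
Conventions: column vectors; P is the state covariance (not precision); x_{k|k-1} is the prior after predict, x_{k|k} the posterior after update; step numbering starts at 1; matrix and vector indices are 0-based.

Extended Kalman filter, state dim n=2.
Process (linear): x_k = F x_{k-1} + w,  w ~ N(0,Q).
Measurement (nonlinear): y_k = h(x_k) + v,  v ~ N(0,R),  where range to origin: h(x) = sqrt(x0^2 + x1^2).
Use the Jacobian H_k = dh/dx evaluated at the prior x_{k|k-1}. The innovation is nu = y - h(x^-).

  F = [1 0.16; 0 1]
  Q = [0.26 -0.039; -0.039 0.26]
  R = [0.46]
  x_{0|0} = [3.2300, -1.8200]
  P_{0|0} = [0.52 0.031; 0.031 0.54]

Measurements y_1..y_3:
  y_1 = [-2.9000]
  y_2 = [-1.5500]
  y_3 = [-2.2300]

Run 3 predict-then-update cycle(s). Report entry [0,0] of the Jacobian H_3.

step 1: x^-=[2.9388, -1.8200]  P^-=[0.8037 0.0784; 0.0784 0.8000]  H_jac=[0.8502 -0.5265]  S=[1.1925]  K=[0.5384; -0.2973]  nu=[-6.3567]  x^+=[-0.4836, 0.0700]  P^+=[0.4581 0.2693; 0.2693 0.6946]
step 2: x^-=[-0.4724, 0.0700]  P^-=[0.8220 0.3414; 0.3414 0.9546]  H_jac=[-0.9892 0.1465]  S=[1.1859]  K=[-0.6435; -0.1669]  nu=[-2.0276]  x^+=[0.8323, 0.4083]  P^+=[0.3309 0.2141; 0.2141 0.9216]
step 3: x^-=[0.8977, 0.4083]  P^-=[0.6830 0.3225; 0.3225 1.1816]  H_jac=[0.9103 0.4140]  S=[1.4716]  K=[0.5132; 0.5319]  nu=[-3.2162]  x^+=[-0.7530, -1.3025]  P^+=[0.2954 -0.0792; -0.0792 0.7652]

H_jac[0,0] = 0.9103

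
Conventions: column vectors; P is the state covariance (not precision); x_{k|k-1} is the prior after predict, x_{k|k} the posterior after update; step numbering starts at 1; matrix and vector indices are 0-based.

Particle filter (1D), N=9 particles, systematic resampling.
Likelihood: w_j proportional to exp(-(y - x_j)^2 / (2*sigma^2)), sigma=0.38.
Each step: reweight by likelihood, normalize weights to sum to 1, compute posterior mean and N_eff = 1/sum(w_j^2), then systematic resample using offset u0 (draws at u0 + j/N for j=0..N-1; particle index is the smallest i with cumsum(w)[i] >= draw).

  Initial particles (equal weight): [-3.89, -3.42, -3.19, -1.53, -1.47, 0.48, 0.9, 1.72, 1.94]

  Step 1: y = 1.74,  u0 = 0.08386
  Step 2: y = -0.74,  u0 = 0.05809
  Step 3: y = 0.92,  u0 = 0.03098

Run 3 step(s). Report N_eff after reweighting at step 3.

N_eff = 9.0000

step 1: w=[0.0000, 0.0000, 0.0000, 0.0000, 0.0000, 0.0021, 0.0443, 0.5094, 0.4442]  mean=1.7788  Neff=2.1798  idx=[7, 7, 7, 7, 7, 8, 8, 8, 8]
step 2: w=[0.1969, 0.1969, 0.1969, 0.1969, 0.1969, 0.0039, 0.0039, 0.0039, 0.0039]  mean=1.7235  Neff=5.1591  idx=[0, 0, 1, 1, 2, 3, 3, 4, 4]
step 3: w=[0.1111, 0.1111, 0.1111, 0.1111, 0.1111, 0.1111, 0.1111, 0.1111, 0.1111]  mean=1.7200  Neff=9.0000  idx=[0, 1, 2, 3, 4, 5, 6, 7, 8]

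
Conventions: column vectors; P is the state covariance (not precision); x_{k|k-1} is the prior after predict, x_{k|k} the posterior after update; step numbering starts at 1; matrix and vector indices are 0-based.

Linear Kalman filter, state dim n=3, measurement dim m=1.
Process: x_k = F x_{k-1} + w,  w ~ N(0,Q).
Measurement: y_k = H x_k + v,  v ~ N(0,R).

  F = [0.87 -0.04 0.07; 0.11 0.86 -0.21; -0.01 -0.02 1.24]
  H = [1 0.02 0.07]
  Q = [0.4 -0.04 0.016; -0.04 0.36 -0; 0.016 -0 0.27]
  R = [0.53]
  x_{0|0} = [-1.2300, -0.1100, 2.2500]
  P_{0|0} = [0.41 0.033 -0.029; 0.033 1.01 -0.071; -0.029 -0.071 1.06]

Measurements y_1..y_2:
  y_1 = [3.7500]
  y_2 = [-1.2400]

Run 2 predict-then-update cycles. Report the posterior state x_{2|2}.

x_post = [-0.0377, -0.8762, 3.4091]

step 1: x^-=[-0.9082, -0.7024, 2.8045]  P^-=[0.7117 -0.0263 0.0770; -0.0263 1.1919 -0.3742; 0.0770 -0.3742 1.9046]  S=[1.2602]  K=[0.5686; -0.0228; 0.1610]  nu=[4.4759]  x^+=[1.6369, -0.8043, 3.5251]  P^+=[0.3043 -0.0100 -0.0383; -0.0100 1.1913 -0.3696; -0.0383 -0.3696 1.8719]
step 2: x^-=[1.7030, -1.2519, 4.3708]  P^-=[0.6395 -0.1055 0.1545; -0.1055 1.4607 -0.9092; 0.1545 -0.9092 3.1680]  S=[1.2004]  K=[0.5399; -0.1166; 0.2983]  nu=[-3.2239]  x^+=[-0.0377, -0.8762, 3.4091]  P^+=[0.2895 -0.0299 -0.0388; -0.0299 1.4444 -0.8674; -0.0388 -0.8674 3.0612]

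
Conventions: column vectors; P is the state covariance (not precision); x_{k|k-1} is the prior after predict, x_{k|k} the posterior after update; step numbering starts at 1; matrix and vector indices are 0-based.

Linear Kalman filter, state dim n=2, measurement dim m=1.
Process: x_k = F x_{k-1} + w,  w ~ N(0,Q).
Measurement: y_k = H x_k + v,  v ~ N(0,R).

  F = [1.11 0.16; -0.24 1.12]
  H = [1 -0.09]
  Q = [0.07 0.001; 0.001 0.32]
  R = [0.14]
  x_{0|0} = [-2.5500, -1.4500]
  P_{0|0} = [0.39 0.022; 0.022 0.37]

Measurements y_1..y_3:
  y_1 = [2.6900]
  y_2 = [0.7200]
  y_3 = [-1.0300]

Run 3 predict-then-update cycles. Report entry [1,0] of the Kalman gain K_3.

K[1,0] = 0.5512

step 1: x^-=[-3.0625, -1.0120]  P^-=[0.5678 -0.0101; -0.0101 0.7948]  S=[0.7161]  K=[0.7942; -0.1140]  nu=[5.6614]  x^+=[1.4340, -1.6573]  P^+=[0.1161 0.0547; 0.0547 0.7855]
step 2: x^-=[1.3265, -2.2003]  P^-=[0.2526 0.1768; 0.1768 1.2825]  S=[0.3712]  K=[0.6377; 0.1652]  nu=[-0.8046]  x^+=[0.8135, -2.3332]  P^+=[0.1017 0.1377; 0.1377 1.2724]
step 3: x^-=[0.5296, -2.8085]  P^-=[0.2767 0.3678; 0.3678 1.8480]  S=[0.3655]  K=[0.6666; 0.5512]  nu=[-1.8124]  x^+=[-0.6785, -3.8074]  P^+=[0.1143 0.2335; 0.2335 1.7369]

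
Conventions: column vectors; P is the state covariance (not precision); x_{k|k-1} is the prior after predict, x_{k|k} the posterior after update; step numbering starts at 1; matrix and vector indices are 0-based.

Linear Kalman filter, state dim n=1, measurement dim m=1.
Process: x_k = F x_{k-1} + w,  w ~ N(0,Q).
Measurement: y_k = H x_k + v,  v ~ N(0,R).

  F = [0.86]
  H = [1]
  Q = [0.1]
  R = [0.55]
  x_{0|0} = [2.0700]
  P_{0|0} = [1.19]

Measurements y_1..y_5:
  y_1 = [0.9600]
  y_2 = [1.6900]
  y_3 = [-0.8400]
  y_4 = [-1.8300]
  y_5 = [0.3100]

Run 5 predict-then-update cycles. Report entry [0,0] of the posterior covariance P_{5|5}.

P_post[0,0] = 0.1573

step 1: x^-=[1.7802]  P^-=[0.9801]  S=[1.5301]  K=[0.6406]  nu=[-0.8202]  x^+=[1.2548]  P^+=[0.3523]
step 2: x^-=[1.0791]  P^-=[0.3606]  S=[0.9106]  K=[0.3960]  nu=[0.6109]  x^+=[1.3210]  P^+=[0.2178]
step 3: x^-=[1.1361]  P^-=[0.2611]  S=[0.8111]  K=[0.3219]  nu=[-1.9761]  x^+=[0.5000]  P^+=[0.1770]
step 4: x^-=[0.4300]  P^-=[0.2309]  S=[0.7809]  K=[0.2957]  nu=[-2.2600]  x^+=[-0.2383]  P^+=[0.1626]
step 5: x^-=[-0.2050]  P^-=[0.2203]  S=[0.7703]  K=[0.2860]  nu=[0.5150]  x^+=[-0.0577]  P^+=[0.1573]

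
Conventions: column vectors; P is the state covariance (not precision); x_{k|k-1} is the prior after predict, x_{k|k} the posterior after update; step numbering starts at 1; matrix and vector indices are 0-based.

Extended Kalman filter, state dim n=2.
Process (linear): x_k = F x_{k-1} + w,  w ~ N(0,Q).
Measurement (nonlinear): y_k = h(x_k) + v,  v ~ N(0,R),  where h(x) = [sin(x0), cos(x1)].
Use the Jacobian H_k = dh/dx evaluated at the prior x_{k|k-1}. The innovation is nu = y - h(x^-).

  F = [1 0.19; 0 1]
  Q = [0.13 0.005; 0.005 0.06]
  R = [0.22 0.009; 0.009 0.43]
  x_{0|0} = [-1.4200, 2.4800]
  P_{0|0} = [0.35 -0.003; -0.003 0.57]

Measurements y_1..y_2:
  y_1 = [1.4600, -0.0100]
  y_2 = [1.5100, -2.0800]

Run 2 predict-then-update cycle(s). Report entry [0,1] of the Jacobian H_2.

H_jac[0,1] = 0.0000

step 1: x^-=[-0.9488, 2.4800]  P^-=[0.4994 0.1103; 0.1103 0.6300]  H_jac=[0.5827 0.0000; 0.0000 -0.6144]  S=[0.3896 -0.0305; -0.0305 0.6678]  K=[0.7417 -0.0676; 0.1200 -0.5741]  nu=[2.2727, 0.7790]  x^+=[0.6842, 2.3056]  P^+=[0.2790 0.0365; 0.0365 0.4001]
step 2: x^-=[1.1223, 2.3056]  P^-=[0.4373 0.1175; 0.1175 0.4601]  H_jac=[0.4336 0.0000; 0.0000 -0.7420]  S=[0.3022 -0.0288; -0.0288 0.6833]  K=[0.6178 -0.1015; 0.1214 -0.4945]  nu=[0.6089, -1.4096]  x^+=[1.6416, 3.0765]  P^+=[0.3113 0.0513; 0.0513 0.2851]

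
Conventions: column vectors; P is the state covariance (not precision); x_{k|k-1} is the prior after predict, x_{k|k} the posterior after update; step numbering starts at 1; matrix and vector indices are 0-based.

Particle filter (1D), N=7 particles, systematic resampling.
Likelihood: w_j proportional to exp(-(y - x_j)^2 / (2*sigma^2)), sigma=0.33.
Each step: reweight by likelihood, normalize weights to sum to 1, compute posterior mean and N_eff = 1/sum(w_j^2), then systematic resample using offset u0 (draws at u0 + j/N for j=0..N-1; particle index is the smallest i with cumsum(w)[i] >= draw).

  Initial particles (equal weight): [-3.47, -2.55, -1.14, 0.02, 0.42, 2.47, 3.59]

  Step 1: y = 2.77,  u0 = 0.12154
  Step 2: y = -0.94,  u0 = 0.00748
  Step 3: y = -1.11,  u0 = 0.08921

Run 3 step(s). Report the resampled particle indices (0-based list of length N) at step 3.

step 1: w=[0.0000, 0.0000, 0.0000, 0.0000, 0.0000, 0.9355, 0.0645]  mean=2.5423  Neff=1.1373  idx=[5, 5, 5, 5, 5, 5, 6]
step 2: w=[0.1667, 0.1667, 0.1667, 0.1667, 0.1667, 0.1667, 0.0000]  mean=2.4700  Neff=6.0000  idx=[0, 0, 1, 2, 3, 4, 5]
step 3: w=[0.1429, 0.1429, 0.1429, 0.1429, 0.1429, 0.1429, 0.1429]  mean=2.4700  Neff=7.0000  idx=[0, 1, 2, 3, 4, 5, 6]

resampled_idx = [0, 1, 2, 3, 4, 5, 6]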